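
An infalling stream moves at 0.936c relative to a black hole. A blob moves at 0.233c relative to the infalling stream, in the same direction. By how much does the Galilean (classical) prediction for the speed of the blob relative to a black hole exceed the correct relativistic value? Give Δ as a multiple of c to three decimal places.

Galilean: u_cl = 0.233 + 0.936 = 1.1690.
Relativistic: u_rel = (0.233 + 0.936) / (1 + 0.233·0.936) = 1.1690/1.2181 = 0.9597.
Δ = 1.1690 − 0.9597 = 0.2093.
(The classical prediction exceeds c; the relativistic result does not.)

Δ = 0.209c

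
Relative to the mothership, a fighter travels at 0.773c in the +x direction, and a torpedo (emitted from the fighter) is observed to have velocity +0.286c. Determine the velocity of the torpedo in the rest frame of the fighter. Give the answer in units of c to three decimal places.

Invert the composition law: u' = (u − v)/(1 − uv/c²).
u' = (0.286 − 0.773) / (1 − (0.286)(0.773)) = -0.4870/0.7789 = -0.6252.

-0.625c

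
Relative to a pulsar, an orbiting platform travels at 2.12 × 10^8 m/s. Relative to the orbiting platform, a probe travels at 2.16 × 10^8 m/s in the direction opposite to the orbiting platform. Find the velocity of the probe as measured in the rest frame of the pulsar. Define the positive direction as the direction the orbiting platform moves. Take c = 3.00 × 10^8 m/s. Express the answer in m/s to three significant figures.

In units of c (dividing by 3.00 × 10^8 m/s): v = 0.707, u' = -0.720.
u = (u' + v)/(1 + u'v/c²):
u = (-0.720 + 0.707) / (1 + (-0.720)·0.707) = -0.0133/0.4912 = -0.0271
Converting back: u = -0.0271 × 3.00 × 10^8 m/s.

-8.14 × 10^6 m/s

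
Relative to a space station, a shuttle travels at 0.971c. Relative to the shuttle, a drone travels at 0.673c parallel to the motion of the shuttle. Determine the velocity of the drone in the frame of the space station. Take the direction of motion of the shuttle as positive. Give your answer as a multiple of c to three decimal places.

0.994c

With v = 0.971 and u' = 0.673 (in units of c),
u = (u' + v)/(1 + u'v/c²):
u = (0.673 + 0.971) / (1 + 0.673·0.971) = 1.6440/1.6535 = 0.9943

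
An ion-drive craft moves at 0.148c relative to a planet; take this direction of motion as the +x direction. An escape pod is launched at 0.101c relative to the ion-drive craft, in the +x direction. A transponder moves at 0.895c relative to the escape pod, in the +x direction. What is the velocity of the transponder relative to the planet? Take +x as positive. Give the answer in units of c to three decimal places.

Apply u = (u' + v)/(1 + u'v/c²) successively, working outward toward the planet.
Start: velocity of the ion-drive craft relative to the planet = 0.1480c.
Compose with the escape pod (u' = 0.101 in the ion-drive craft frame): u_1 = (0.101 + 0.148) / (1 + 0.101·0.148) = 0.2490/1.0149 = 0.2453.
Compose with the transponder (u' = 0.895 in the escape pod frame): u_2 = (0.895 + 0.245) / (1 + 0.895·0.245) = 1.1403/1.2196 = 0.9350.

0.935c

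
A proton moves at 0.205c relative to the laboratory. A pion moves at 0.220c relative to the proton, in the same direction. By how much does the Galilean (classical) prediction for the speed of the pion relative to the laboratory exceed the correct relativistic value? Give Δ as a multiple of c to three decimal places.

Δ = 0.018c

Galilean: u_cl = 0.220 + 0.205 = 0.4250.
Relativistic: u_rel = (0.220 + 0.205) / (1 + 0.220·0.205) = 0.4250/1.0451 = 0.4067.
Δ = 0.4250 − 0.4067 = 0.0183.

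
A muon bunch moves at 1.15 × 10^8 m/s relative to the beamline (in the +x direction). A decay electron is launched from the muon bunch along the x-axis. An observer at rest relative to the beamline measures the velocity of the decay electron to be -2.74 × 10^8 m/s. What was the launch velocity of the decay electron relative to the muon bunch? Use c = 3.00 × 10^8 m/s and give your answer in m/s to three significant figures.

v = 0.383c, u = -0.913c.
Invert the composition law: u' = (u − v)/(1 − uv/c²).
u' = (-0.913 − 0.383) / (1 − (-0.913)(0.383)) = -1.2967/1.3501 = -0.9604.
u' = -0.9604 × 3.00 × 10^8 m/s.

-2.88 × 10^8 m/s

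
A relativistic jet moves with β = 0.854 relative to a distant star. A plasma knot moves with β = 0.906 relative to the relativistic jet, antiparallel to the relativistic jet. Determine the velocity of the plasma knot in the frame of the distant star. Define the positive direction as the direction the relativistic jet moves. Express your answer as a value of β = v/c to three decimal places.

β = -0.230

With v = 0.854 and u' = -0.906 (in units of c),
u = (u' + v)/(1 + u'v/c²):
u = (-0.906 + 0.854) / (1 + (-0.906)·0.854) = -0.0520/0.2263 = -0.2298
(Galilean addition would give -0.052c.)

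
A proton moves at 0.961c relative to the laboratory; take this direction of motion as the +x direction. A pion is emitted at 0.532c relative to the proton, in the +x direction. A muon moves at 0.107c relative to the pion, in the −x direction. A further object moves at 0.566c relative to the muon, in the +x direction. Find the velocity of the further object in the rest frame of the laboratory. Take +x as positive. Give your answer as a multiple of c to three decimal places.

+0.996c

Apply u = (u' + v)/(1 + u'v/c²) successively, working outward toward the laboratory.
Start: velocity of the proton relative to the laboratory = 0.9610c.
Compose with the pion (u' = 0.532 in the proton frame): u_1 = (0.532 + 0.961) / (1 + 0.532·0.961) = 1.4930/1.5113 = 0.9879.
Compose with the muon (u' = -0.107 in the pion frame): u_2 = (-0.107 + 0.988) / (1 + (-0.107)·0.988) = 0.8809/0.8943 = 0.9850.
Compose with the further object (u' = 0.566 in the muon frame): u_3 = (0.566 + 0.985) / (1 + 0.566·0.985) = 1.5510/1.5575 = 0.9958.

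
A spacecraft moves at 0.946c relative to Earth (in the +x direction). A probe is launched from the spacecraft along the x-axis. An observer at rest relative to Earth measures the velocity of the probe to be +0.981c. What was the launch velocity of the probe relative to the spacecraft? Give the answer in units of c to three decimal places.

+0.486c

Invert the composition law: u' = (u − v)/(1 − uv/c²).
u' = (0.981 − 0.946) / (1 − (0.981)(0.946)) = 0.0350/0.0720 = 0.4863.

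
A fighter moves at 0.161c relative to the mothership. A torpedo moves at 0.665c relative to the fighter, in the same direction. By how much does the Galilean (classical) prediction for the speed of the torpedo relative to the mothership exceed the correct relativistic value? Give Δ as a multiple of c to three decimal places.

Δ = 0.080c

Galilean: u_cl = 0.665 + 0.161 = 0.8260.
Relativistic: u_rel = (0.665 + 0.161) / (1 + 0.665·0.161) = 0.8260/1.1071 = 0.7461.
Δ = 0.8260 − 0.7461 = 0.0799.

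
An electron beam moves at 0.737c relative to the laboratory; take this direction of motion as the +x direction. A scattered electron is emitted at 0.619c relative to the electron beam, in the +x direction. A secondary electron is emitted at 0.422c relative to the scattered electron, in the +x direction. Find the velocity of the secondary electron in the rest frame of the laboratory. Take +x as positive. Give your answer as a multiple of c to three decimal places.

Apply u = (u' + v)/(1 + u'v/c²) successively, working outward toward the laboratory.
Start: velocity of the electron beam relative to the laboratory = 0.7370c.
Compose with the scattered electron (u' = 0.619 in the electron beam frame): u_1 = (0.619 + 0.737) / (1 + 0.619·0.737) = 1.3560/1.4562 = 0.9312.
Compose with the secondary electron (u' = 0.422 in the scattered electron frame): u_2 = (0.422 + 0.931) / (1 + 0.422·0.931) = 1.3532/1.3930 = 0.9714.

0.971c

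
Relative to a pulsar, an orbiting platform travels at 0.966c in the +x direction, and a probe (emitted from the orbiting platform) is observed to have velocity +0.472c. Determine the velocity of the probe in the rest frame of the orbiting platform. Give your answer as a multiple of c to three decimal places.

Invert the composition law: u' = (u − v)/(1 − uv/c²).
u' = (0.472 − 0.966) / (1 − (0.472)(0.966)) = -0.4940/0.5440 = -0.9080.

-0.908c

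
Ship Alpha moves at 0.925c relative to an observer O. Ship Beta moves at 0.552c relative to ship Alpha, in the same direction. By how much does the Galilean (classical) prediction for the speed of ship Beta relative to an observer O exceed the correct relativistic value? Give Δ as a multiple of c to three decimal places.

Δ = 0.499c

Galilean: u_cl = 0.552 + 0.925 = 1.4770.
Relativistic: u_rel = (0.552 + 0.925) / (1 + 0.552·0.925) = 1.4770/1.5106 = 0.9778.
Δ = 1.4770 − 0.9778 = 0.4992.
(The classical prediction exceeds c; the relativistic result does not.)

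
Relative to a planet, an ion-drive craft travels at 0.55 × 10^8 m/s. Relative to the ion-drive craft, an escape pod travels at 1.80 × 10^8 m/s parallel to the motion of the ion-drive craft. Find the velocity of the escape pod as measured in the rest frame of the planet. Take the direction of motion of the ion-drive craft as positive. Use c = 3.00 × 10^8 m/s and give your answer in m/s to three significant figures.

In units of c (dividing by 3.00 × 10^8 m/s): v = 0.183, u' = 0.600.
u = (u' + v)/(1 + u'v/c²):
u = (0.600 + 0.183) / (1 + 0.600·0.183) = 0.7833/1.1100 = 0.7057
Converting back: u = 0.7057 × 3.00 × 10^8 m/s.

2.12 × 10^8 m/s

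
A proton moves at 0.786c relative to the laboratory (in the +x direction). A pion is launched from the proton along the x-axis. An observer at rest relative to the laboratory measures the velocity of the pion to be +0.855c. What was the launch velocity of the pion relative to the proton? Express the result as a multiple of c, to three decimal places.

+0.210c

Invert the composition law: u' = (u − v)/(1 − uv/c²).
u' = (0.855 − 0.786) / (1 − (0.855)(0.786)) = 0.0690/0.3280 = 0.2104.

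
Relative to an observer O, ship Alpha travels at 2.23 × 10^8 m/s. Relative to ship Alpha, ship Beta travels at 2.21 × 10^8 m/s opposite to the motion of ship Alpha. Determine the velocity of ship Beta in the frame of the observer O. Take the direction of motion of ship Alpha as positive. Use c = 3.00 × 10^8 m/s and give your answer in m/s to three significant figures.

+4.42 × 10^6 m/s

In units of c (dividing by 3.00 × 10^8 m/s): v = 0.743, u' = -0.737.
u = (u' + v)/(1 + u'v/c²):
u = (-0.737 + 0.743) / (1 + (-0.737)·0.743) = 0.0067/0.4524 = 0.0147
(Galilean addition would give +0.007c.)
Converting back: u = 0.0147 × 3.00 × 10^8 m/s.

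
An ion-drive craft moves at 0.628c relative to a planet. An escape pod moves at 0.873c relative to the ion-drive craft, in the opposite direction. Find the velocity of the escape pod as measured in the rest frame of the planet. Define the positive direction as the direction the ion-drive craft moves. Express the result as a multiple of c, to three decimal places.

-0.542c

With v = 0.628 and u' = -0.873 (in units of c),
u = (u' + v)/(1 + u'v/c²):
u = (-0.873 + 0.628) / (1 + (-0.873)·0.628) = -0.2450/0.4518 = -0.5423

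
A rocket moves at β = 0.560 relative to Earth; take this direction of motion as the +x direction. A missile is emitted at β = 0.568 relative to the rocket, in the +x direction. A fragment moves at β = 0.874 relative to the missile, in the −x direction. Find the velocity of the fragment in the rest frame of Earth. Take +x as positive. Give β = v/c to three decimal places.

β = -0.072

Apply u = (u' + v)/(1 + u'v/c²) successively, working outward toward Earth.
Start: velocity of the rocket relative to Earth = 0.5600c.
Compose with the missile (u' = 0.568 in the rocket frame): u_1 = (0.568 + 0.560) / (1 + 0.568·0.560) = 1.1280/1.3181 = 0.8558.
Compose with the fragment (u' = -0.874 in the missile frame): u_2 = (-0.874 + 0.856) / (1 + (-0.874)·0.856) = -0.0182/0.2520 = -0.0722.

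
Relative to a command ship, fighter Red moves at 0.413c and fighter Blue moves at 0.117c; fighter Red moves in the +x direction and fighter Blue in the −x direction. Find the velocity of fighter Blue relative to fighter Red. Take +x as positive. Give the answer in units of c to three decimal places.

β_A = 0.413, β_B = -0.117.
Transform to A's frame with the inverse velocity-addition law: u' = (u − v)/(1 − uv/c²), taking u = β_B and v = β_A.
u' = (-0.117 − 0.413) / (1 − (0.413)(-0.117)) = -0.5300/1.0483 = -0.5056.

-0.506c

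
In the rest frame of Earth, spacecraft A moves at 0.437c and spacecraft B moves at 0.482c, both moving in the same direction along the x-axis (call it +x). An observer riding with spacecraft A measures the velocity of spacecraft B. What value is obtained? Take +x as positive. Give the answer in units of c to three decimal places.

β_A = 0.437, β_B = 0.482.
Transform to A's frame with the inverse velocity-addition law: u' = (u − v)/(1 − uv/c²), taking u = β_B and v = β_A.
u' = (0.482 − 0.437) / (1 − (0.437)(0.482)) = 0.0450/0.7894 = 0.0570.

+0.057c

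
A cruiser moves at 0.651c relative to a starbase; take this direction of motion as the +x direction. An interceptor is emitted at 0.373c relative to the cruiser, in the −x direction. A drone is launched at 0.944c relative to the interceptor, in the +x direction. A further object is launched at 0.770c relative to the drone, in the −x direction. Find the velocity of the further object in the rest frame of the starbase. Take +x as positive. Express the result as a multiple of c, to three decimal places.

Apply u = (u' + v)/(1 + u'v/c²) successively, working outward toward the starbase.
Start: velocity of the cruiser relative to the starbase = 0.6510c.
Compose with the interceptor (u' = -0.373 in the cruiser frame): u_1 = (-0.373 + 0.651) / (1 + (-0.373)·0.651) = 0.2780/0.7572 = 0.3672.
Compose with the drone (u' = 0.944 in the interceptor frame): u_2 = (0.944 + 0.367) / (1 + 0.944·0.367) = 1.3112/1.3466 = 0.9737.
Compose with the further object (u' = -0.770 in the drone frame): u_3 = (-0.770 + 0.974) / (1 + (-0.770)·0.974) = 0.2037/0.2503 = 0.8139.

+0.814c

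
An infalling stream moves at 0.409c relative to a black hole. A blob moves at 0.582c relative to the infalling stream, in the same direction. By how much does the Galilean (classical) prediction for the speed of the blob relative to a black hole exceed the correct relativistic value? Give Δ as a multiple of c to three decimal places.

Δ = 0.191c

Galilean: u_cl = 0.582 + 0.409 = 0.9910.
Relativistic: u_rel = (0.582 + 0.409) / (1 + 0.582·0.409) = 0.9910/1.2380 = 0.8005.
Δ = 0.9910 − 0.8005 = 0.1905.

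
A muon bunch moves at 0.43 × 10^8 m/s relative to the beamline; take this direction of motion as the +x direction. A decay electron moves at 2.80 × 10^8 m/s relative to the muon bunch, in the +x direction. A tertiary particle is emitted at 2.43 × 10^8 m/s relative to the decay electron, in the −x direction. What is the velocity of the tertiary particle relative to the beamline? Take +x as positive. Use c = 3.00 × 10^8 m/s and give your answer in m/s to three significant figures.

Apply u = (u' + v)/(1 + u'v/c²) successively, working outward toward the beamline.
(Dividing each given speed by c = 3.00 × 10^8 m/s to work in units of c.)
Start: velocity of the muon bunch relative to the beamline = 0.1433c.
Compose with the decay electron (u' = 0.933 in the muon bunch frame): u_1 = (0.933 + 0.143) / (1 + 0.933·0.143) = 1.0767/1.1338 = 0.9496.
Compose with the tertiary particle (u' = -0.810 in the decay electron frame): u_2 = (-0.810 + 0.950) / (1 + (-0.810)·0.950) = 0.1396/0.2308 = 0.6050.
So u = 0.6050 × 3.00 × 10^8 m/s.

+1.81 × 10^8 m/s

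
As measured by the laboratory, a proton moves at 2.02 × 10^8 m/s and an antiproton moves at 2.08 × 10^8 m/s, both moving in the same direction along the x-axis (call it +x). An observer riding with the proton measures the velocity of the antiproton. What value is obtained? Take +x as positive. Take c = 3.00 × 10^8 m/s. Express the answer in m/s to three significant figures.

β_A = 0.673, β_B = 0.693 (dividing each by c = 3.00 × 10^8 m/s).
Transform to A's frame with the inverse velocity-addition law: u' = (u − v)/(1 − uv/c²), taking u = β_B and v = β_A.
u' = (0.693 − 0.673) / (1 − (0.673)(0.693)) = 0.0200/0.5332 = 0.0375.
u' = 0.0375 × 3.00 × 10^8 m/s.

+1.13 × 10^7 m/s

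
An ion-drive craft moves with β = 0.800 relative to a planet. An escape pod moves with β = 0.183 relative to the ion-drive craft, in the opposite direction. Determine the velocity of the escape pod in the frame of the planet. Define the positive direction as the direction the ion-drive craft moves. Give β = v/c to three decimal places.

β = +0.723

With v = 0.800 and u' = -0.183 (in units of c),
u = (u' + v)/(1 + u'v/c²):
u = (-0.183 + 0.800) / (1 + (-0.183)·0.800) = 0.6170/0.8536 = 0.7228
(Galilean addition would give +0.617c.)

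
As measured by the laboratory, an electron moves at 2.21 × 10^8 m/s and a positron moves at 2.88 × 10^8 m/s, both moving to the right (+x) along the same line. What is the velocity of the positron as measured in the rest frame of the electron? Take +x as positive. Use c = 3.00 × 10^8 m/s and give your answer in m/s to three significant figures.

β_A = 0.737, β_B = 0.960 (dividing each by c = 3.00 × 10^8 m/s).
Transform to A's frame with the inverse velocity-addition law: u' = (u − v)/(1 − uv/c²), taking u = β_B and v = β_A.
u' = (0.960 − 0.737) / (1 − (0.737)(0.960)) = 0.2233/0.2928 = 0.7628.
u' = 0.7628 × 3.00 × 10^8 m/s.

+2.29 × 10^8 m/s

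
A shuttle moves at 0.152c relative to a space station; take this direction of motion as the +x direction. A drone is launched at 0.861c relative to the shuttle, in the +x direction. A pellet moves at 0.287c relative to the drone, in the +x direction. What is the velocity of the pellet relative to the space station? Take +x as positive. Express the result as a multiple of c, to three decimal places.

Apply u = (u' + v)/(1 + u'v/c²) successively, working outward toward the space station.
Start: velocity of the shuttle relative to the space station = 0.1520c.
Compose with the drone (u' = 0.861 in the shuttle frame): u_1 = (0.861 + 0.152) / (1 + 0.861·0.152) = 1.0130/1.1309 = 0.8958.
Compose with the pellet (u' = 0.287 in the drone frame): u_2 = (0.287 + 0.896) / (1 + 0.287·0.896) = 1.1828/1.2571 = 0.9409.

0.941c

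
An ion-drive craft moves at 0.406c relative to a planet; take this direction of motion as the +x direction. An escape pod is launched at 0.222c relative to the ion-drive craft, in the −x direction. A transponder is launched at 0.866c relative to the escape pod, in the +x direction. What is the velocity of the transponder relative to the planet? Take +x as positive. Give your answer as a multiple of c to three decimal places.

Apply u = (u' + v)/(1 + u'v/c²) successively, working outward toward the planet.
Start: velocity of the ion-drive craft relative to the planet = 0.4060c.
Compose with the escape pod (u' = -0.222 in the ion-drive craft frame): u_1 = (-0.222 + 0.406) / (1 + (-0.222)·0.406) = 0.1840/0.9099 = 0.2022.
Compose with the transponder (u' = 0.866 in the escape pod frame): u_2 = (0.866 + 0.202) / (1 + 0.866·0.202) = 1.0682/1.1751 = 0.9090.

+0.909c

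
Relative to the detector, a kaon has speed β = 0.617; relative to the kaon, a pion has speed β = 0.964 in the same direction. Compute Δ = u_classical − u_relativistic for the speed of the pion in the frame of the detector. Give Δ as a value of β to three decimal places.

Δ = 0.590

Galilean: u_cl = 0.964 + 0.617 = 1.5810.
Relativistic: u_rel = (0.964 + 0.617) / (1 + 0.964·0.617) = 1.5810/1.5948 = 0.9914.
Δ = 1.5810 − 0.9914 = 0.5896.
(The classical prediction exceeds c; the relativistic result does not.)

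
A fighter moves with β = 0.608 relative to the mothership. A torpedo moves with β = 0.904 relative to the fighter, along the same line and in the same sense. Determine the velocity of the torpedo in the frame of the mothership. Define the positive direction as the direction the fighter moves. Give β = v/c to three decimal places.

With v = 0.608 and u' = 0.904 (in units of c),
u = (u' + v)/(1 + u'v/c²):
u = (0.904 + 0.608) / (1 + 0.904·0.608) = 1.5120/1.5496 = 0.9757
(Galilean addition would give +1.512c, exceeding c.)

β = 0.976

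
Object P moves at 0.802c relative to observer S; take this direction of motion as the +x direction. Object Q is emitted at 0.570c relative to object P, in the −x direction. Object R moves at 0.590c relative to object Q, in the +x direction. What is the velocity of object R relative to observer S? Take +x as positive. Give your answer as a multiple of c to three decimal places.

+0.812c

Apply u = (u' + v)/(1 + u'v/c²) successively, working outward toward observer S.
Start: velocity of object P relative to observer S = 0.8020c.
Compose with object Q (u' = -0.570 in object P frame): u_1 = (-0.570 + 0.802) / (1 + (-0.570)·0.802) = 0.2320/0.5429 = 0.4274.
Compose with object R (u' = 0.590 in object Q frame): u_2 = (0.590 + 0.427) / (1 + 0.590·0.427) = 1.0174/1.2521 = 0.8125.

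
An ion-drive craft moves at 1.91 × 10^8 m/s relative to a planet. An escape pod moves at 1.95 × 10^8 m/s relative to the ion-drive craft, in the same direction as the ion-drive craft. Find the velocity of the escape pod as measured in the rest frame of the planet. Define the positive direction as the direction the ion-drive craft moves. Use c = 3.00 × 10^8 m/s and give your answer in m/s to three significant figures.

2.73 × 10^8 m/s

In units of c (dividing by 3.00 × 10^8 m/s): v = 0.637, u' = 0.650.
u = (u' + v)/(1 + u'v/c²):
u = (0.650 + 0.637) / (1 + 0.650·0.637) = 1.2867/1.4138 = 0.9101
(Galilean addition would give +1.287c, exceeding c.)
Converting back: u = 0.9101 × 3.00 × 10^8 m/s.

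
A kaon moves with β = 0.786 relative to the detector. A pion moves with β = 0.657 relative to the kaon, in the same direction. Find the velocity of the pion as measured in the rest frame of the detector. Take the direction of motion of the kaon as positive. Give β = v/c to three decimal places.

With v = 0.786 and u' = 0.657 (in units of c),
u = (u' + v)/(1 + u'v/c²):
u = (0.657 + 0.786) / (1 + 0.657·0.786) = 1.4430/1.5164 = 0.9516

β = 0.952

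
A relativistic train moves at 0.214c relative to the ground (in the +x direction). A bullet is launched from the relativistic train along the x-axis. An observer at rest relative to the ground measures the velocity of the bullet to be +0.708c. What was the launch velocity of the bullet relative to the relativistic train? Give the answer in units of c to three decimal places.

Invert the composition law: u' = (u − v)/(1 − uv/c²).
u' = (0.708 − 0.214) / (1 − (0.708)(0.214)) = 0.4940/0.8485 = 0.5822.

+0.582c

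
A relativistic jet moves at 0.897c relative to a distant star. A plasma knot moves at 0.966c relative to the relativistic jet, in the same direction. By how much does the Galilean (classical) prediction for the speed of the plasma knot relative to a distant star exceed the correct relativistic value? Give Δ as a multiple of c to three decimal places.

Galilean: u_cl = 0.966 + 0.897 = 1.8630.
Relativistic: u_rel = (0.966 + 0.897) / (1 + 0.966·0.897) = 1.8630/1.8665 = 0.9981.
Δ = 1.8630 − 0.9981 = 0.8649.
(The classical prediction exceeds c; the relativistic result does not.)

Δ = 0.865c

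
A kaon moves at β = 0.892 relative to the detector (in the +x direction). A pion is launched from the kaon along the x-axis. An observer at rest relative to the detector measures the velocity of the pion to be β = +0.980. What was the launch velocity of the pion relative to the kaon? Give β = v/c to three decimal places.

Invert the composition law: u' = (u − v)/(1 − uv/c²).
u' = (0.980 − 0.892) / (1 − (0.980)(0.892)) = 0.0880/0.1258 = 0.6993.

β = +0.699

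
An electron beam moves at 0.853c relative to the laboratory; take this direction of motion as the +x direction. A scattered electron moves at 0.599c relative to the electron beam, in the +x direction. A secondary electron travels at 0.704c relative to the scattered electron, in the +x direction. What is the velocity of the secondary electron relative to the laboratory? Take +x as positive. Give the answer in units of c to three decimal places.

0.993c

Apply u = (u' + v)/(1 + u'v/c²) successively, working outward toward the laboratory.
Start: velocity of the electron beam relative to the laboratory = 0.8530c.
Compose with the scattered electron (u' = 0.599 in the electron beam frame): u_1 = (0.599 + 0.853) / (1 + 0.599·0.853) = 1.4520/1.5109 = 0.9610.
Compose with the secondary electron (u' = 0.704 in the scattered electron frame): u_2 = (0.704 + 0.961) / (1 + 0.704·0.961) = 1.6650/1.6765 = 0.9931.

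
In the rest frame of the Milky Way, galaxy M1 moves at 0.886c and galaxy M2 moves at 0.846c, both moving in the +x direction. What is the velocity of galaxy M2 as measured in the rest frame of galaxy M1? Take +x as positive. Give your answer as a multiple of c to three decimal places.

β_A = 0.886, β_B = 0.846.
Transform to A's frame with the inverse velocity-addition law: u' = (u − v)/(1 − uv/c²), taking u = β_B and v = β_A.
u' = (0.846 − 0.886) / (1 − (0.886)(0.846)) = -0.0400/0.2504 = -0.1597.

-0.160c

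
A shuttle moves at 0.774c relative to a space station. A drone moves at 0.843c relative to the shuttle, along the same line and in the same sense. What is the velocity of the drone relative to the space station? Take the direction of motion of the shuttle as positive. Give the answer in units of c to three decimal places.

With v = 0.774 and u' = 0.843 (in units of c),
u = (u' + v)/(1 + u'v/c²):
u = (0.843 + 0.774) / (1 + 0.843·0.774) = 1.6170/1.6525 = 0.9785

0.979c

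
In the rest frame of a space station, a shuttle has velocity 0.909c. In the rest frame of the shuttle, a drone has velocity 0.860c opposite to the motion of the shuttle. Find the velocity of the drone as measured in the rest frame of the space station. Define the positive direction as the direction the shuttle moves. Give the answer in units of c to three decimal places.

With v = 0.909 and u' = -0.860 (in units of c),
u = (u' + v)/(1 + u'v/c²):
u = (-0.860 + 0.909) / (1 + (-0.860)·0.909) = 0.0490/0.2183 = 0.2245

+0.225c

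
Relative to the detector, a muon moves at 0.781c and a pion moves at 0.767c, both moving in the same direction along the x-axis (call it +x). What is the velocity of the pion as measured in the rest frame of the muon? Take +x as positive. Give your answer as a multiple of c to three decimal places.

β_A = 0.781, β_B = 0.767.
Transform to A's frame with the inverse velocity-addition law: u' = (u − v)/(1 − uv/c²), taking u = β_B and v = β_A.
u' = (0.767 − 0.781) / (1 − (0.781)(0.767)) = -0.0140/0.4010 = -0.0349.

-0.035c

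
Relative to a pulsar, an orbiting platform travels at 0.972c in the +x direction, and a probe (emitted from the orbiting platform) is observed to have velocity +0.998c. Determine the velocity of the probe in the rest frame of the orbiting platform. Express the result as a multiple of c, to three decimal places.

Invert the composition law: u' = (u − v)/(1 − uv/c²).
u' = (0.998 − 0.972) / (1 − (0.998)(0.972)) = 0.0260/0.0299 = 0.8683.

+0.868c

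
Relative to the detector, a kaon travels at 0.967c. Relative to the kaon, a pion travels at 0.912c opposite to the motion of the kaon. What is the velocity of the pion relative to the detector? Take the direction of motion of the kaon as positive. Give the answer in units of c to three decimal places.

+0.466c

With v = 0.967 and u' = -0.912 (in units of c),
u = (u' + v)/(1 + u'v/c²):
u = (-0.912 + 0.967) / (1 + (-0.912)·0.967) = 0.0550/0.1181 = 0.4657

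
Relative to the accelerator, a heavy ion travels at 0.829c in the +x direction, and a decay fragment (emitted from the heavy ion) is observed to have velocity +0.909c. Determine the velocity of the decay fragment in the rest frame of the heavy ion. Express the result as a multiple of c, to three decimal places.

+0.325c

Invert the composition law: u' = (u − v)/(1 − uv/c²).
u' = (0.909 − 0.829) / (1 − (0.909)(0.829)) = 0.0800/0.2464 = 0.3246.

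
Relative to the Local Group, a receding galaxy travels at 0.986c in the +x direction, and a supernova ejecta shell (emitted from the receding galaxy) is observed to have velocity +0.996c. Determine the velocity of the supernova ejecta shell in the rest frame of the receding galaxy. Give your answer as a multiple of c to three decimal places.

Invert the composition law: u' = (u − v)/(1 − uv/c²).
u' = (0.996 − 0.986) / (1 − (0.996)(0.986)) = 0.0100/0.0179 = 0.5573.

+0.557c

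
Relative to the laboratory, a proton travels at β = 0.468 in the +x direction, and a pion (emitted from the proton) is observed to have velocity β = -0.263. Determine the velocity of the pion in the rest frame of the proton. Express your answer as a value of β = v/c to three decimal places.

Invert the composition law: u' = (u − v)/(1 − uv/c²).
u' = (-0.263 − 0.468) / (1 − (-0.263)(0.468)) = -0.7310/1.1231 = -0.6509.

β = -0.651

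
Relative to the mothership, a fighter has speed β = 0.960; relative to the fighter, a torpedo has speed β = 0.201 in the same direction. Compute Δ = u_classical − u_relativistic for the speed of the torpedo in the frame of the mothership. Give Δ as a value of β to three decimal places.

Galilean: u_cl = 0.201 + 0.960 = 1.1610.
Relativistic: u_rel = (0.201 + 0.960) / (1 + 0.201·0.960) = 1.1610/1.1930 = 0.9732.
Δ = 1.1610 − 0.9732 = 0.1878.
(The classical prediction exceeds c; the relativistic result does not.)

Δ = 0.188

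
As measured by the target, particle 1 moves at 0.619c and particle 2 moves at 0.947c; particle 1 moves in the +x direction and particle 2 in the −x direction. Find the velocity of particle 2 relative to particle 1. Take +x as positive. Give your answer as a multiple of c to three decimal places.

-0.987c

β_A = 0.619, β_B = -0.947.
Transform to A's frame with the inverse velocity-addition law: u' = (u − v)/(1 − uv/c²), taking u = β_B and v = β_A.
u' = (-0.947 − 0.619) / (1 − (0.619)(-0.947)) = -1.5660/1.5862 = -0.9873.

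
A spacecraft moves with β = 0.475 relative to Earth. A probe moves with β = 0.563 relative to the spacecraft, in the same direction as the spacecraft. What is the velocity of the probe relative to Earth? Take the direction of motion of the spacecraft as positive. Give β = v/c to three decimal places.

β = 0.819

With v = 0.475 and u' = 0.563 (in units of c),
u = (u' + v)/(1 + u'v/c²):
u = (0.563 + 0.475) / (1 + 0.563·0.475) = 1.0380/1.2674 = 0.8190
(Galilean addition would give +1.038c, exceeding c.)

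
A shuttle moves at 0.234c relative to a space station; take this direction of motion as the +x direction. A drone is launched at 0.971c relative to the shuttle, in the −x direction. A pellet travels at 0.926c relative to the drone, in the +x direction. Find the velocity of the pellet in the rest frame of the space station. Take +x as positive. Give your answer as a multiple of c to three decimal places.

-0.237c

Apply u = (u' + v)/(1 + u'v/c²) successively, working outward toward the space station.
Start: velocity of the shuttle relative to the space station = 0.2340c.
Compose with the drone (u' = -0.971 in the shuttle frame): u_1 = (-0.971 + 0.234) / (1 + (-0.971)·0.234) = -0.7370/0.7728 = -0.9537.
Compose with the pellet (u' = 0.926 in the drone frame): u_2 = (0.926 + (-0.954)) / (1 + 0.926·(-0.954)) = -0.0277/0.1169 = -0.2369.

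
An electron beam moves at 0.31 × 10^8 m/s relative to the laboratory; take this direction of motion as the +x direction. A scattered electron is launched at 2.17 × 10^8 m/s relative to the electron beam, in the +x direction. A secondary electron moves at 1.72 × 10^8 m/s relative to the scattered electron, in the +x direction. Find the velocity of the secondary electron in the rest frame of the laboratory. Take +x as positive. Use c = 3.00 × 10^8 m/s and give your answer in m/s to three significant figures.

2.79 × 10^8 m/s

Apply u = (u' + v)/(1 + u'v/c²) successively, working outward toward the laboratory.
(Dividing each given speed by c = 3.00 × 10^8 m/s to work in units of c.)
Start: velocity of the electron beam relative to the laboratory = 0.1033c.
Compose with the scattered electron (u' = 0.723 in the electron beam frame): u_1 = (0.723 + 0.103) / (1 + 0.723·0.103) = 0.8267/1.0747 = 0.7692.
Compose with the secondary electron (u' = 0.573 in the scattered electron frame): u_2 = (0.573 + 0.769) / (1 + 0.573·0.769) = 1.3425/1.4410 = 0.9317.
So u = 0.9317 × 3.00 × 10^8 m/s.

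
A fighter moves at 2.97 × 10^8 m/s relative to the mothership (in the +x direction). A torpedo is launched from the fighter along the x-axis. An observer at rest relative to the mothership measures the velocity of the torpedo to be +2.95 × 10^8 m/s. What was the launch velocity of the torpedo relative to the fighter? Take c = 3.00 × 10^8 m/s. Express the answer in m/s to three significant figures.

-7.55 × 10^7 m/s

v = 0.990c, u = 0.983c.
Invert the composition law: u' = (u − v)/(1 − uv/c²).
u' = (0.983 − 0.990) / (1 − (0.983)(0.990)) = -0.0067/0.0265 = -0.2516.
u' = -0.2516 × 3.00 × 10^8 m/s.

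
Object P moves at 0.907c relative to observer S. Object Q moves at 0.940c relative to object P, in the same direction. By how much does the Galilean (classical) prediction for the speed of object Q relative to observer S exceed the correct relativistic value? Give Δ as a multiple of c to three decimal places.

Galilean: u_cl = 0.940 + 0.907 = 1.8470.
Relativistic: u_rel = (0.940 + 0.907) / (1 + 0.940·0.907) = 1.8470/1.8526 = 0.9970.
Δ = 1.8470 − 0.9970 = 0.8500.
(The classical prediction exceeds c; the relativistic result does not.)

Δ = 0.850c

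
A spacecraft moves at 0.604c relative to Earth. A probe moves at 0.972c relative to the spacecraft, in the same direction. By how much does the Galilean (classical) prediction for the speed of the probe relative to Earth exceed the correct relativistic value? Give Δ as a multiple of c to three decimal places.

Galilean: u_cl = 0.972 + 0.604 = 1.5760.
Relativistic: u_rel = (0.972 + 0.604) / (1 + 0.972·0.604) = 1.5760/1.5871 = 0.9930.
Δ = 1.5760 − 0.9930 = 0.5830.
(The classical prediction exceeds c; the relativistic result does not.)

Δ = 0.583c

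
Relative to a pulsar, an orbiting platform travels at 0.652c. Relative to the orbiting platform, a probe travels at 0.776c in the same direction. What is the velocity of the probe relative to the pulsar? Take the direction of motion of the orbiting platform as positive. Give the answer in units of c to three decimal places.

With v = 0.652 and u' = 0.776 (in units of c),
u = (u' + v)/(1 + u'v/c²):
u = (0.776 + 0.652) / (1 + 0.776·0.652) = 1.4280/1.5060 = 0.9482

0.948c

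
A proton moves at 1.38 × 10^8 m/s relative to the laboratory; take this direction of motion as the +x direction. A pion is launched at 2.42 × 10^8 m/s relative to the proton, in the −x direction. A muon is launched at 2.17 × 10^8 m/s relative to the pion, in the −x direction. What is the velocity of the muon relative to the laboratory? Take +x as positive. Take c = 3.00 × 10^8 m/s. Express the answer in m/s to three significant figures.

-2.73 × 10^8 m/s

Apply u = (u' + v)/(1 + u'v/c²) successively, working outward toward the laboratory.
(Dividing each given speed by c = 3.00 × 10^8 m/s to work in units of c.)
Start: velocity of the proton relative to the laboratory = 0.4600c.
Compose with the pion (u' = -0.807 in the proton frame): u_1 = (-0.807 + 0.460) / (1 + (-0.807)·0.460) = -0.3467/0.6289 = -0.5512.
Compose with the muon (u' = -0.723 in the pion frame): u_2 = (-0.723 + (-0.551)) / (1 + (-0.723)·(-0.551)) = -1.2745/1.3987 = -0.9112.
So u = -0.9112 × 3.00 × 10^8 m/s.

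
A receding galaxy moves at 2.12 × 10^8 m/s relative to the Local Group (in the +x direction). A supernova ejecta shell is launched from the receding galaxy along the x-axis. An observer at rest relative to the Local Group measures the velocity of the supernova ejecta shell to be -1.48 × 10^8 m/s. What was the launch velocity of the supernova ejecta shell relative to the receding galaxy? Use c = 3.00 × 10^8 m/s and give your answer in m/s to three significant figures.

-2.67 × 10^8 m/s

v = 0.707c, u = -0.493c.
Invert the composition law: u' = (u − v)/(1 − uv/c²).
u' = (-0.493 − 0.707) / (1 − (-0.493)(0.707)) = -1.2000/1.3486 = -0.8898.
u' = -0.8898 × 3.00 × 10^8 m/s.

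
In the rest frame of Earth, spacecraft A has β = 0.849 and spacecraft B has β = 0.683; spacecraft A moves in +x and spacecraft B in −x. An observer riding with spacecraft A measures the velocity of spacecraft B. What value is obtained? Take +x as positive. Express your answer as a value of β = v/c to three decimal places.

β_A = 0.849, β_B = -0.683.
Transform to A's frame with the inverse velocity-addition law: u' = (u − v)/(1 − uv/c²), taking u = β_B and v = β_A.
u' = (-0.683 − 0.849) / (1 − (0.849)(-0.683)) = -1.5320/1.5799 = -0.9697.

β = -0.970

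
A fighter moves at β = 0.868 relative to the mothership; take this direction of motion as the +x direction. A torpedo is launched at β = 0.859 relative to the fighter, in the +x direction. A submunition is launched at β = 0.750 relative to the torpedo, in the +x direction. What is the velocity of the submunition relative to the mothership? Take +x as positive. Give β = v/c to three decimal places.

Apply u = (u' + v)/(1 + u'v/c²) successively, working outward toward the mothership.
Start: velocity of the fighter relative to the mothership = 0.8680c.
Compose with the torpedo (u' = 0.859 in the fighter frame): u_1 = (0.859 + 0.868) / (1 + 0.859·0.868) = 1.7270/1.7456 = 0.9893.
Compose with the submunition (u' = 0.750 in the torpedo frame): u_2 = (0.750 + 0.989) / (1 + 0.750·0.989) = 1.7393/1.7420 = 0.9985.

β = 0.998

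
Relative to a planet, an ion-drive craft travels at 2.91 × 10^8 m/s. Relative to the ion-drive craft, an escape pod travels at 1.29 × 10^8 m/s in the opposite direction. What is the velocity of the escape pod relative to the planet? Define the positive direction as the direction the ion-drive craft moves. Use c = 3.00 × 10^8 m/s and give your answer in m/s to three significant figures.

In units of c (dividing by 3.00 × 10^8 m/s): v = 0.970, u' = -0.430.
u = (u' + v)/(1 + u'v/c²):
u = (-0.430 + 0.970) / (1 + (-0.430)·0.970) = 0.5400/0.5829 = 0.9264
(Galilean addition would give +0.540c.)
Converting back: u = 0.9264 × 3.00 × 10^8 m/s.

+2.78 × 10^8 m/s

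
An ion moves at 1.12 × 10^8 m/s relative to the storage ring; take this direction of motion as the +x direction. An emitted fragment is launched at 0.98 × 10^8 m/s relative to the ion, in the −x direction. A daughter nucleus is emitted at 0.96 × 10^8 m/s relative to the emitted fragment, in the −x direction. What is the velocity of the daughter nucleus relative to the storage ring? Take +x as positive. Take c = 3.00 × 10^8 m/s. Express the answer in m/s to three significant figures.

Apply u = (u' + v)/(1 + u'v/c²) successively, working outward toward the storage ring.
(Dividing each given speed by c = 3.00 × 10^8 m/s to work in units of c.)
Start: velocity of the ion relative to the storage ring = 0.3733c.
Compose with the emitted fragment (u' = -0.327 in the ion frame): u_1 = (-0.327 + 0.373) / (1 + (-0.327)·0.373) = 0.0467/0.8780 = 0.0531.
Compose with the daughter nucleus (u' = -0.320 in the emitted fragment frame): u_2 = (-0.320 + 0.053) / (1 + (-0.320)·0.053) = -0.2669/0.9830 = -0.2715.
So u = -0.2715 × 3.00 × 10^8 m/s.

-8.14 × 10^7 m/s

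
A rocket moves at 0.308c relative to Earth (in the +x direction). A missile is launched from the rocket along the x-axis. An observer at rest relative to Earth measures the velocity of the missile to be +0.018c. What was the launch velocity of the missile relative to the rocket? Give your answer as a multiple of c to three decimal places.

-0.292c

Invert the composition law: u' = (u − v)/(1 − uv/c²).
u' = (0.018 − 0.308) / (1 − (0.018)(0.308)) = -0.2900/0.9945 = -0.2916.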